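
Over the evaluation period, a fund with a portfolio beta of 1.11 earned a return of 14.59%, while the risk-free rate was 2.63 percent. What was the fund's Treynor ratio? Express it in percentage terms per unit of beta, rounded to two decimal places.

10.77%

Treynor = (R_P − R_f) / β_P = (14.59% − 2.63%) / 1.1100 = 11.96% / 1.1100 = 10.77%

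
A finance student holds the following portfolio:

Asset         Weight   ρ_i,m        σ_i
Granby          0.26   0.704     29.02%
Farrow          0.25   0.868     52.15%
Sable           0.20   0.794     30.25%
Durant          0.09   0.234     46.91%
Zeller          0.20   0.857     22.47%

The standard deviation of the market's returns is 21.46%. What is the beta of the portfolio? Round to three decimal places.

1.224

β_Granby = 0.704 × 29.02% / 21.46% = 0.9520
β_Farrow = 0.868 × 52.15% / 21.46% = 2.1093
β_Sable = 0.794 × 30.25% / 21.46% = 1.1192
β_Durant = 0.234 × 46.91% / 21.46% = 0.5115
β_Zeller = 0.857 × 22.47% / 21.46% = 0.8973
β_P = Σ w_i β_i = 0.26×0.9520 + 0.25×2.1093 + 0.20×1.1192 + 0.09×0.5115 + 0.20×0.8973 = 1.2242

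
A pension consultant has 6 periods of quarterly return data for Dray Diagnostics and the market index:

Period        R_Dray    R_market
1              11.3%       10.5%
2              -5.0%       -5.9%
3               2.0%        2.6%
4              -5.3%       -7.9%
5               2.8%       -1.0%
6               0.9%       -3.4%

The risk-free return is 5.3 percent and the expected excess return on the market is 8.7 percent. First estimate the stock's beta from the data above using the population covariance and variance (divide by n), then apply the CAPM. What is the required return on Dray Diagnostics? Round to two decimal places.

12.93%

Mean R_i = (11.3 − 5.0 + 2.0 − 5.3 + 2.8 + 0.9) / 6 = 1.1167%
Mean R_m = (10.5 − 5.9 + 2.6 − 7.9 − 1.0 − 3.4) / 6 = -0.8500%
Σ(R_i − R̄_i)(R_m − R̄_m) = 195.0550  ⇒  Cov = 195.0550 / 6 = 32.5092
Σ(R_m − R̄_m)² = 222.4550  ⇒  Var(R_m) = 222.4550 / 6 = 37.0758
β = Cov / Var(R_m) = 32.5092 / 37.0758 = 0.8768
E(R) = R_f + β × MRP = 5.3% + 0.8768 × 8.7% = 12.93%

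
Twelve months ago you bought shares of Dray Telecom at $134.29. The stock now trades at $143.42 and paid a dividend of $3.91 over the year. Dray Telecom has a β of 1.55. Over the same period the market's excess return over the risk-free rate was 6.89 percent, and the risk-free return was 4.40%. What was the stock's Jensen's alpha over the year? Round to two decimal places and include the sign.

-5.37%

Realised HPR = (P1 + D1 − P0) / P0 = (143.42 + 3.91 − 134.29) / 134.29 = 13.04 / 134.29 = 9.7103%
CAPM required = R_f + β·MRP = 4.40% + 1.55 × 6.89% = 15.0795%
α = realised − required = 9.7103% − 15.0795% = -5.37%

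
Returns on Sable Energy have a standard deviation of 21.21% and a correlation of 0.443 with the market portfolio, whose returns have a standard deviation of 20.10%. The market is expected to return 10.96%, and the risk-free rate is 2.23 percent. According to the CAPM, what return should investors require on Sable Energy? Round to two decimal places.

β = ρ × σ_i / σ_m = 0.443 × 21.21% / 20.10% = 0.4675
MRP = 10.96% − 2.23% = 8.73%
E(R) = 2.23% + 0.4675 × 8.73% = 6.31%

6.31%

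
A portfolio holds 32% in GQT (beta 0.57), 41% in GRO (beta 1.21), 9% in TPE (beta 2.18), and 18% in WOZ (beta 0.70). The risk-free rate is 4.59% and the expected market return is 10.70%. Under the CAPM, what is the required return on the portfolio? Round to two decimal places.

10.70%

β_P = Σ w_i β_i = 0.32×0.57 + 0.41×1.21 + 0.09×2.18 + 0.18×0.70 = 1.0007
MRP = 10.70% − 4.59% = 6.11%
E(R_P) = R_f + β_P × MRP = 4.59% + 1.0007 × 6.11% = 10.70%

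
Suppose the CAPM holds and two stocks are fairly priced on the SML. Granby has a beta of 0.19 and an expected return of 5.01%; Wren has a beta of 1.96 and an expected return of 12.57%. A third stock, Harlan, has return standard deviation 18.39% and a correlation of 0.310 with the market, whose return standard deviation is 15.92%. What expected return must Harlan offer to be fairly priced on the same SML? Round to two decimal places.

MRP = (12.57% − 5.01%) / (1.96 − 0.19) = 4.2712%
R_f = 5.01% − 0.19 × 4.2712% = 4.1985%
β_Harlan = ρ·σ_i/σ_m = 0.310 × 18.39 / 15.92 = 0.3581
E(R_Harlan) = R_f + β × MRP = 4.1985% + 0.3581 × 4.2712% = 5.73%

5.73%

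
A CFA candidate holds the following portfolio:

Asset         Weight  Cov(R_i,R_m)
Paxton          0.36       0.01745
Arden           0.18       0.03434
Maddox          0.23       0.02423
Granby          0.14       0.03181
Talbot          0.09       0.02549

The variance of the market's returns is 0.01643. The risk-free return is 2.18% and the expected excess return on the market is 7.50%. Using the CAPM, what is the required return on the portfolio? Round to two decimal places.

β_Paxton = 0.01745 / 0.01643 = 1.0621
β_Arden = 0.03434 / 0.01643 = 2.0901
β_Maddox = 0.02423 / 0.01643 = 1.4747
β_Granby = 0.03181 / 0.01643 = 1.9361
β_Talbot = 0.02549 / 0.01643 = 1.5514
β_P = Σ w_i β_i = 0.36×1.0621 + 0.18×2.0901 + 0.23×1.4747 + 0.14×1.9361 + 0.09×1.5514 = 1.5084
E(R_P) = R_f + β_P × MRP = 2.18% + 1.5084 × 7.50% = 13.49%

13.49%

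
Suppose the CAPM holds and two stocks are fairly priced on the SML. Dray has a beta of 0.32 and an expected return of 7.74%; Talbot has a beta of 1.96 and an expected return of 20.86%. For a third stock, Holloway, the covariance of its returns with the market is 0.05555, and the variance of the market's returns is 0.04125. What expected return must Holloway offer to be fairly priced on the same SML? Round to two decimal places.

15.95%

MRP = (20.86% − 7.74%) / (1.96 − 0.32) = 8.0000%
R_f = 7.74% − 0.32 × 8.0000% = 5.1800%
β_Holloway = Cov / Var(R_m) = 0.05555 / 0.04125 = 1.3467
E(R_Holloway) = R_f + β × MRP = 5.1800% + 1.3467 × 8.0000% = 15.95%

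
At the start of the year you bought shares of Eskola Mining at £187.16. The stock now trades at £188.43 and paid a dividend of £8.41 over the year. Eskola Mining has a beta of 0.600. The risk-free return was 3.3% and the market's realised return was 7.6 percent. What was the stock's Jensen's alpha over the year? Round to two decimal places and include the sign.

Realised HPR = (P1 + D1 − P0) / P0 = (188.43 + 8.41 − 187.16) / 187.16 = 9.68 / 187.16 = 5.1720%
MRP = 7.6% − 3.3% = 4.30%
CAPM required = R_f + β·MRP = 3.3% + 0.600 × 4.3% = 5.8800%
α = realised − required = 5.1720% − 5.8800% = -0.71%

-0.71%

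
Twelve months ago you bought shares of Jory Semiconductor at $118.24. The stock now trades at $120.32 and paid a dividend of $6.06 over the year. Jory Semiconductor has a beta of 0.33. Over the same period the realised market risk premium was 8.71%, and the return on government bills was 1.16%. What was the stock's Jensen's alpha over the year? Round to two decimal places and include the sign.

+2.85%

Realised HPR = (P1 + D1 − P0) / P0 = (120.32 + 6.06 − 118.24) / 118.24 = 8.14 / 118.24 = 6.8843%
CAPM required = R_f + β·MRP = 1.16% + 0.33 × 8.71% = 4.0343%
α = realised − required = 6.8843% − 4.0343% = +2.85%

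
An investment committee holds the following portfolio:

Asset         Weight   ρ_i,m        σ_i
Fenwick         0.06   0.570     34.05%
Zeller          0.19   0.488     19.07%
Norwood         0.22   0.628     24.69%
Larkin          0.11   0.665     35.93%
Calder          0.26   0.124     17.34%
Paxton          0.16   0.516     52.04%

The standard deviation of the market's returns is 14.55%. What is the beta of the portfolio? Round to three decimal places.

0.950

β_Fenwick = 0.570 × 34.05% / 14.55% = 1.3339
β_Zeller = 0.488 × 19.07% / 14.55% = 0.6396
β_Norwood = 0.628 × 24.69% / 14.55% = 1.0657
β_Larkin = 0.665 × 35.93% / 14.55% = 1.6422
β_Calder = 0.124 × 17.34% / 14.55% = 0.1478
β_Paxton = 0.516 × 52.04% / 14.55% = 1.8455
β_P = Σ w_i β_i = 0.06×1.3339 + 0.19×0.6396 + 0.22×1.0657 + 0.11×1.6422 + 0.26×0.1478 + 0.16×1.8455 = 0.9504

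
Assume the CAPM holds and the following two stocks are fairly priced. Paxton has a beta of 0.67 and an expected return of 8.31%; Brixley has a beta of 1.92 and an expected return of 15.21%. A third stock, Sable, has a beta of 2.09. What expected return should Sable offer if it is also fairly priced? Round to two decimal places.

MRP (SML slope) = (15.21% − 8.31%) / (1.92 − 0.67) = 6.90% / 1.25 = 5.5200%
R_f (intercept) = 8.31% − 0.67 × 5.5200% = 4.6116%
E(R_Sable) = R_f + β × MRP = 4.6116% + 2.09 × 5.5200% = 16.15%

16.15%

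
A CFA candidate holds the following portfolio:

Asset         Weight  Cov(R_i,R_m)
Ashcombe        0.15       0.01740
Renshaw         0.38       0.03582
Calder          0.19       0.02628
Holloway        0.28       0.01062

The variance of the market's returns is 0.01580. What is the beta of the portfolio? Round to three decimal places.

1.531

β_Ashcombe = 0.01740 / 0.01580 = 1.1013
β_Renshaw = 0.03582 / 0.01580 = 2.2671
β_Calder = 0.02628 / 0.01580 = 1.6633
β_Holloway = 0.01062 / 0.01580 = 0.6722
β_P = Σ w_i β_i = 0.15×1.1013 + 0.38×2.2671 + 0.19×1.6633 + 0.28×0.6722 = 1.5309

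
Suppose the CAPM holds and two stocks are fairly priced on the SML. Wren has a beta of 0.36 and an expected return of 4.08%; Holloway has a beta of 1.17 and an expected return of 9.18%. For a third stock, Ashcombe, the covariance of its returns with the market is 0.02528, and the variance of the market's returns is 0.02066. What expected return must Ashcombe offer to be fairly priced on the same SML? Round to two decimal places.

MRP = (9.18% − 4.08%) / (1.17 − 0.36) = 6.2963%
R_f = 4.08% − 0.36 × 6.2963% = 1.8133%
β_Ashcombe = Cov / Var(R_m) = 0.02528 / 0.02066 = 1.2236
E(R_Ashcombe) = R_f + β × MRP = 1.8133% + 1.2236 × 6.2963% = 9.52%

9.52%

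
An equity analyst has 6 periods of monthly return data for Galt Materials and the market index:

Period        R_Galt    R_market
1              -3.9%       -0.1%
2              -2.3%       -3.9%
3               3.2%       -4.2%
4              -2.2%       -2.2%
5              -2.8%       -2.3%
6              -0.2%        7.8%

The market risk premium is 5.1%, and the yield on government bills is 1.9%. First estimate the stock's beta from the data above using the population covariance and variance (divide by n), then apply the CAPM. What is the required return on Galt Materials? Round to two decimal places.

1.85%

Mean R_i = (-3.9 − 2.3 + 3.2 − 2.2 − 2.8 − 0.2) / 6 = -1.3667%
Mean R_m = (-0.1 − 3.9 − 4.2 − 2.2 − 2.3 + 7.8) / 6 = -0.8167%
Σ(R_i − R̄_i)(R_m − R̄_m) = -1.0567  ⇒  Cov = -1.0567 / 6 = -0.1761
Σ(R_m − R̄_m)² = 99.8283  ⇒  Var(R_m) = 99.8283 / 6 = 16.6381
β = Cov / Var(R_m) = -0.1761 / 16.6381 = -0.0106
E(R) = R_f + β × MRP = 1.9% + -0.0106 × 5.1% = 1.85%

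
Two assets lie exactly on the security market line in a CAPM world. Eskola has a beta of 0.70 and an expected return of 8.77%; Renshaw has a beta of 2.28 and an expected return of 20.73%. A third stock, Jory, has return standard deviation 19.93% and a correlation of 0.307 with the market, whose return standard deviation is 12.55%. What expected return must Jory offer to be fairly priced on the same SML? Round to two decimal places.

7.16%

MRP = (20.73% − 8.77%) / (2.28 − 0.70) = 7.5696%
R_f = 8.77% − 0.70 × 7.5696% = 3.4713%
β_Jory = ρ·σ_i/σ_m = 0.307 × 19.93 / 12.55 = 0.4875
E(R_Jory) = R_f + β × MRP = 3.4713% + 0.4875 × 7.5696% = 7.16%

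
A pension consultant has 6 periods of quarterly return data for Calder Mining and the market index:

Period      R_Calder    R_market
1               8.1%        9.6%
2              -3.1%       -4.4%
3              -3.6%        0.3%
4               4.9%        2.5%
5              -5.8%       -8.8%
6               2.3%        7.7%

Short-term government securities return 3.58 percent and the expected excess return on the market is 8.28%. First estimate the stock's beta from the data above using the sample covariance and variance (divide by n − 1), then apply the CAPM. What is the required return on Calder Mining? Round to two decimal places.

Mean R_i = (8.1 − 3.1 − 3.6 + 4.9 − 5.8 + 2.3) / 6 = 0.4667%
Mean R_m = (9.6 − 4.4 + 0.3 + 2.5 − 8.8 + 7.7) / 6 = 1.1500%
Σ(R_i − R̄_i)(R_m − R̄_m) = 168.1000  ⇒  Cov = 168.1000 / 5 = 33.6200
Σ(R_m − R̄_m)² = 246.6550  ⇒  Var(R_m) = 246.6550 / 5 = 49.3310
β = Cov / Var(R_m) = 33.6200 / 49.3310 = 0.6815
E(R) = R_f + β × MRP = 3.58% + 0.6815 × 8.28% = 9.22%

9.22%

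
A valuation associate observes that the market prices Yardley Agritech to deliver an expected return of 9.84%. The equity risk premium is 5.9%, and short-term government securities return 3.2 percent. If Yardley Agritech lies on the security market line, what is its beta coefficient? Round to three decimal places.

1.125

β = (E(R) − R_f) / MRP = (9.84% − 3.2%) / 5.9% = 6.64% / 5.9% = 1.125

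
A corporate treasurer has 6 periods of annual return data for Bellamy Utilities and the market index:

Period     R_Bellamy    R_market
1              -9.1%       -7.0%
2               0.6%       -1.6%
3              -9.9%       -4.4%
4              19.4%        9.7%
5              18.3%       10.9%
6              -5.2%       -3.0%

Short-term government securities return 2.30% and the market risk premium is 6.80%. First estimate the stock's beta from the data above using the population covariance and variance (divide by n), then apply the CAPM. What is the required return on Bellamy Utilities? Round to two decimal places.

14.02%

Mean R_i = (-9.1 + 0.6 − 9.9 + 19.4 + 18.3 − 5.2) / 6 = 2.3500%
Mean R_m = (-7.0 − 1.6 − 4.4 + 9.7 + 10.9 − 3.0) / 6 = 0.7667%
Σ(R_i − R̄_i)(R_m − R̄_m) = 498.7400  ⇒  Cov = 498.7400 / 6 = 83.1233
Σ(R_m − R̄_m)² = 289.2933  ⇒  Var(R_m) = 289.2933 / 6 = 48.2156
β = Cov / Var(R_m) = 83.1233 / 48.2156 = 1.7240
E(R) = R_f + β × MRP = 2.30% + 1.7240 × 6.80% = 14.02%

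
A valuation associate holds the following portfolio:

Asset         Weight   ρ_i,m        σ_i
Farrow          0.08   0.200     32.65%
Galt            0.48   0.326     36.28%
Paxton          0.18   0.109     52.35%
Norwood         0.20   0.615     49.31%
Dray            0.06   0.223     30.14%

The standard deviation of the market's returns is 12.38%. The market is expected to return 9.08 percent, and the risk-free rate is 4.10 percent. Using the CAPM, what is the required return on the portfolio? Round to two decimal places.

β_Farrow = 0.200 × 32.65% / 12.38% = 0.5275
β_Galt = 0.326 × 36.28% / 12.38% = 0.9554
β_Paxton = 0.109 × 52.35% / 12.38% = 0.4609
β_Norwood = 0.615 × 49.31% / 12.38% = 2.4496
β_Dray = 0.223 × 30.14% / 12.38% = 0.5429
β_P = Σ w_i β_i = 0.08×0.5275 + 0.48×0.9554 + 0.18×0.4609 + 0.20×2.4496 + 0.06×0.5429 = 1.1062
MRP = 9.08% − 4.10% = 4.98%
E(R_P) = R_f + β_P × MRP = 4.10% + 1.1062 × 4.98% = 9.61%

9.61%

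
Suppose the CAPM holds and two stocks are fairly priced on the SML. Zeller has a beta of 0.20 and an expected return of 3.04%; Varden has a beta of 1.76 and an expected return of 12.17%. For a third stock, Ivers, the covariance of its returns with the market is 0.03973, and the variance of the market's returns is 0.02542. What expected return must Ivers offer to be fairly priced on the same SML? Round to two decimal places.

11.02%

MRP = (12.17% − 3.04%) / (1.76 − 0.20) = 5.8526%
R_f = 3.04% − 0.20 × 5.8526% = 1.8695%
β_Ivers = Cov / Var(R_m) = 0.03973 / 0.02542 = 1.5629
E(R_Ivers) = R_f + β × MRP = 1.8695% + 1.5629 × 5.8526% = 11.02%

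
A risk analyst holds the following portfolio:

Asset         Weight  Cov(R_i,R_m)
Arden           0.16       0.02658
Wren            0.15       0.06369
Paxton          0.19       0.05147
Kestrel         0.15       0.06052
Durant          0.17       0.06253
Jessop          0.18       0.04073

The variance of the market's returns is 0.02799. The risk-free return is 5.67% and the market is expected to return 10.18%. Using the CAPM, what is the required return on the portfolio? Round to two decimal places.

β_Arden = 0.02658 / 0.02799 = 0.9496
β_Wren = 0.06369 / 0.02799 = 2.2755
β_Paxton = 0.05147 / 0.02799 = 1.8389
β_Kestrel = 0.06052 / 0.02799 = 2.1622
β_Durant = 0.06253 / 0.02799 = 2.2340
β_Jessop = 0.04073 / 0.02799 = 1.4552
β_P = Σ w_i β_i = 0.16×0.9496 + 0.15×2.2755 + 0.19×1.8389 + 0.15×2.1622 + 0.17×2.2340 + 0.18×1.4552 = 1.8087
MRP = 10.18% − 5.67% = 4.51%
E(R_P) = R_f + β_P × MRP = 5.67% + 1.8087 × 4.51% = 13.83%

13.83%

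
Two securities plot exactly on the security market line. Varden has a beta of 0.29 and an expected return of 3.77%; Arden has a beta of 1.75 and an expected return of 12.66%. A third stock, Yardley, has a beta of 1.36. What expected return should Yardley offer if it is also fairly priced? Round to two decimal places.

10.29%

MRP (SML slope) = (12.66% − 3.77%) / (1.75 − 0.29) = 8.89% / 1.46 = 6.0890%
R_f (intercept) = 3.77% − 0.29 × 6.0890% = 2.0042%
E(R_Yardley) = R_f + β × MRP = 2.0042% + 1.36 × 6.0890% = 10.29%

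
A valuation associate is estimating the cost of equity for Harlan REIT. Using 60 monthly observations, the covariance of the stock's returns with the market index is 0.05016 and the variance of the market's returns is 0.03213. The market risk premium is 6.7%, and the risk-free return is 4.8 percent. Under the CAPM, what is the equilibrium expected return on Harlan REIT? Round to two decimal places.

15.26%

β = Cov(R_i, R_m) / Var(R_m) = 0.05016 / 0.03213 = 1.5612
E(R) = R_f + β × MRP = 4.8% + 1.5612 × 6.7% = 15.26%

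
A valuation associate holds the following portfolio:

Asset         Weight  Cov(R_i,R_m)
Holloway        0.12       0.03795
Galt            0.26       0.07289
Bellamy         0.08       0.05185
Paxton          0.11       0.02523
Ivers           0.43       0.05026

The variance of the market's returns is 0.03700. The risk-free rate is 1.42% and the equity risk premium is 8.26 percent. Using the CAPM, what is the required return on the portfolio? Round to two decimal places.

13.04%

β_Holloway = 0.03795 / 0.03700 = 1.0257
β_Galt = 0.07289 / 0.03700 = 1.9700
β_Bellamy = 0.05185 / 0.03700 = 1.4014
β_Paxton = 0.02523 / 0.03700 = 0.6819
β_Ivers = 0.05026 / 0.03700 = 1.3584
β_P = Σ w_i β_i = 0.12×1.0257 + 0.26×1.9700 + 0.08×1.4014 + 0.11×0.6819 + 0.43×1.3584 = 1.4065
E(R_P) = R_f + β_P × MRP = 1.42% + 1.4065 × 8.26% = 13.04%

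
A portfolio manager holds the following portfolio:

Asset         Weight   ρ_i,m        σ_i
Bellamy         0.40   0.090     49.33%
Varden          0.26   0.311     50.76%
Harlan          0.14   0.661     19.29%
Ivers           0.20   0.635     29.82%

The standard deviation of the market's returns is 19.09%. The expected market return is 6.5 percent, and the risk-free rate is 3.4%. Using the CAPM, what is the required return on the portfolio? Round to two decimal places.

β_Bellamy = 0.090 × 49.33% / 19.09% = 0.2326
β_Varden = 0.311 × 50.76% / 19.09% = 0.8269
β_Harlan = 0.661 × 19.29% / 19.09% = 0.6679
β_Ivers = 0.635 × 29.82% / 19.09% = 0.9919
β_P = Σ w_i β_i = 0.40×0.2326 + 0.26×0.8269 + 0.14×0.6679 + 0.20×0.9919 = 0.5999
MRP = 6.5% − 3.4% = 3.10%
E(R_P) = R_f + β_P × MRP = 3.4% + 0.5999 × 3.1% = 5.26%

5.26%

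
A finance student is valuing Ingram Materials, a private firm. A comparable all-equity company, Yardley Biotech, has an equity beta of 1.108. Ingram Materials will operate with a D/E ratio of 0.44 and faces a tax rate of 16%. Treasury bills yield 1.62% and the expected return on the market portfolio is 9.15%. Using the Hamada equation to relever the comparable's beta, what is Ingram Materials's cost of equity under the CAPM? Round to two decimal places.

13.05%

β_L = β_U × [1 + (1 − t)(D/E)] = 1.108 × [1 + (1 − 0.16) × 0.44]
    = 1.108 × [1 + 0.84 × 0.44] = 1.108 × 1.3696 = 1.5175
MRP = 9.15% − 1.62% = 7.53%
E(R) = R_f + β_L × MRP = 1.62% + 1.5175 × 7.53% = 13.05%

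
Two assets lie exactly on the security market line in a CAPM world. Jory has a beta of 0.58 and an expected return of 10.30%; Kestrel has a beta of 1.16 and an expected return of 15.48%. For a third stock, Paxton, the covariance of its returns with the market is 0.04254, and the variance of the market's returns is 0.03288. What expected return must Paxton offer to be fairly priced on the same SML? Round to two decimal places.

MRP = (15.48% − 10.30%) / (1.16 − 0.58) = 8.9310%
R_f = 10.30% − 0.58 × 8.9310% = 5.1200%
β_Paxton = Cov / Var(R_m) = 0.04254 / 0.03288 = 1.2938
E(R_Paxton) = R_f + β × MRP = 5.1200% + 1.2938 × 8.9310% = 16.67%

16.67%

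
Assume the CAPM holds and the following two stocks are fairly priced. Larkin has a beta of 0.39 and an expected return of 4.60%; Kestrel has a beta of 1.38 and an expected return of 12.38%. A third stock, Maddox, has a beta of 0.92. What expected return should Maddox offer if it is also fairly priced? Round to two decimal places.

MRP (SML slope) = (12.38% − 4.60%) / (1.38 − 0.39) = 7.78% / 0.99 = 7.8586%
R_f (intercept) = 4.60% − 0.39 × 7.8586% = 1.5351%
E(R_Maddox) = R_f + β × MRP = 1.5351% + 0.92 × 7.8586% = 8.77%

8.77%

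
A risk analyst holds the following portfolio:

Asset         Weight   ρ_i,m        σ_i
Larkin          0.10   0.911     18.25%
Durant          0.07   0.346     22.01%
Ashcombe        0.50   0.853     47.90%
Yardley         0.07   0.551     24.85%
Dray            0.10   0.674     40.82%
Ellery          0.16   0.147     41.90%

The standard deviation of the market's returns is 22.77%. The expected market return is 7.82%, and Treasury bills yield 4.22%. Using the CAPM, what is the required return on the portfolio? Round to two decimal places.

β_Larkin = 0.911 × 18.25% / 22.77% = 0.7302
β_Durant = 0.346 × 22.01% / 22.77% = 0.3345
β_Ashcombe = 0.853 × 47.90% / 22.77% = 1.7944
β_Yardley = 0.551 × 24.85% / 22.77% = 0.6013
β_Dray = 0.674 × 40.82% / 22.77% = 1.2083
β_Ellery = 0.147 × 41.90% / 22.77% = 0.2705
β_P = Σ w_i β_i = 0.10×0.7302 + 0.07×0.3345 + 0.50×1.7944 + 0.07×0.6013 + 0.10×1.2083 + 0.16×0.2705 = 1.1998
MRP = 7.82% − 4.22% = 3.60%
E(R_P) = R_f + β_P × MRP = 4.22% + 1.1998 × 3.60% = 8.54%

8.54%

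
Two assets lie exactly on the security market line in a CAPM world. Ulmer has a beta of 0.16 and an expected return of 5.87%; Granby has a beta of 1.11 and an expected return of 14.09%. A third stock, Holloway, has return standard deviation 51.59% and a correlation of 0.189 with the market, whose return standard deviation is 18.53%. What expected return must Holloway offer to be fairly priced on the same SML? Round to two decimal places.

MRP = (14.09% − 5.87%) / (1.11 − 0.16) = 8.6526%
R_f = 5.87% − 0.16 × 8.6526% = 4.4856%
β_Holloway = ρ·σ_i/σ_m = 0.189 × 51.59 / 18.53 = 0.5262
E(R_Holloway) = R_f + β × MRP = 4.4856% + 0.5262 × 8.6526% = 9.04%

9.04%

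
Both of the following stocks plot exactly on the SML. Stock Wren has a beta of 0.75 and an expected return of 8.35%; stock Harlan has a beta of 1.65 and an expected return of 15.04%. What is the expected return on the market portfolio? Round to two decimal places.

10.21%

Both satisfy E(R) = R_f + β·MRP, so the slope of the SML is
MRP = (15.04% − 8.35%) / (1.65 − 0.75) = 6.69% / 0.90 = 7.4333%
R_f = E(R_Wren) − β_Wren·MRP = 8.35% − 0.75 × 7.4333% = 2.7750%
E(R_m) = R_f + MRP = 2.7750% + 7.4333% = 10.21%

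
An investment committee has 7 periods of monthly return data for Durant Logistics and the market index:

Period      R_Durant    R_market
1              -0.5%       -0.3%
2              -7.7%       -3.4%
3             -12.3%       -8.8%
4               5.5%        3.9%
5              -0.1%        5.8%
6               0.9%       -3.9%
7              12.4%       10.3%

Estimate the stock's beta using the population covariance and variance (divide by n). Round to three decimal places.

1.090

Mean R_i = (-0.5 − 7.7 − 12.3 + 5.5 − 0.1 + 0.9 + 12.4) / 7 = -0.2571%
Mean R_m = (-0.3 − 3.4 − 8.8 + 3.9 + 5.8 − 3.9 + 10.3) / 7 = 0.5143%
Σ(R_i − R̄_i)(R_m − R̄_m) = 280.5757  ⇒  Cov = 280.5757 / 7 = 40.0822
Σ(R_m − R̄_m)² = 257.3886  ⇒  Var(R_m) = 257.3886 / 7 = 36.7698
β = Cov / Var(R_m) = 40.0822 / 36.7698 = 1.0901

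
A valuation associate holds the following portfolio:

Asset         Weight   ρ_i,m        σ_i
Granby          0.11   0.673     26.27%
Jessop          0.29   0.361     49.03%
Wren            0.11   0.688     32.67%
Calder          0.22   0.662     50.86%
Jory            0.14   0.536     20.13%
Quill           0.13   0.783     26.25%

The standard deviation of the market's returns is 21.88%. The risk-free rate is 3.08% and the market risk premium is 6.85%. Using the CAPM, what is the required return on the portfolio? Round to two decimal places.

β_Granby = 0.673 × 26.27% / 21.88% = 0.8080
β_Jessop = 0.361 × 49.03% / 21.88% = 0.8090
β_Wren = 0.688 × 32.67% / 21.88% = 1.0273
β_Calder = 0.662 × 50.86% / 21.88% = 1.5388
β_Jory = 0.536 × 20.13% / 21.88% = 0.4931
β_Quill = 0.783 × 26.25% / 21.88% = 0.9394
β_P = Σ w_i β_i = 0.11×0.8080 + 0.29×0.8090 + 0.11×1.0273 + 0.22×1.5388 + 0.14×0.4931 + 0.13×0.9394 = 0.9662
E(R_P) = R_f + β_P × MRP = 3.08% + 0.9662 × 6.85% = 9.70%

9.70%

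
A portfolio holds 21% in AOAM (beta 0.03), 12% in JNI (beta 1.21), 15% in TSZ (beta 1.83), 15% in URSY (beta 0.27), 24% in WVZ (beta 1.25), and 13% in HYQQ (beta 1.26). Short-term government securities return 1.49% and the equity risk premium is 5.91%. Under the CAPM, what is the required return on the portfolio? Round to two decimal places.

β_P = Σ w_i β_i = 0.21×0.03 + 0.12×1.21 + 0.15×1.83 + 0.15×0.27 + 0.24×1.25 + 0.13×1.26 = 0.9303
E(R_P) = R_f + β_P × MRP = 1.49% + 0.9303 × 5.91% = 6.99%

6.99%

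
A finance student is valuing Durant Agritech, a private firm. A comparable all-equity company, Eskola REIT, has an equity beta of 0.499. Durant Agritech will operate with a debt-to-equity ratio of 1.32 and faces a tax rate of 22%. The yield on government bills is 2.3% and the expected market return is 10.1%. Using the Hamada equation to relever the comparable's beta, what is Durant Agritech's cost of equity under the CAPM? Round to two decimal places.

10.20%

β_L = β_U × [1 + (1 − t)(D/E)] = 0.499 × [1 + (1 − 0.22) × 1.32]
    = 0.499 × [1 + 0.78 × 1.32] = 0.499 × 2.0296 = 1.0128
MRP = 10.1% − 2.3% = 7.80%
E(R) = R_f + β_L × MRP = 2.3% + 1.0128 × 7.8% = 10.20%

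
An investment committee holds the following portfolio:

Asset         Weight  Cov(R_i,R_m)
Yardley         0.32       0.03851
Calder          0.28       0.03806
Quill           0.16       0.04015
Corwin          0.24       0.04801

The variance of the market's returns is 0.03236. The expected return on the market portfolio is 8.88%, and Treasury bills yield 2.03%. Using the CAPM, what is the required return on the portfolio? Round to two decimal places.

β_Yardley = 0.03851 / 0.03236 = 1.1900
β_Calder = 0.03806 / 0.03236 = 1.1761
β_Quill = 0.04015 / 0.03236 = 1.2407
β_Corwin = 0.04801 / 0.03236 = 1.4836
β_P = Σ w_i β_i = 0.32×1.1900 + 0.28×1.1761 + 0.16×1.2407 + 0.24×1.4836 = 1.2647
MRP = 8.88% − 2.03% = 6.85%
E(R_P) = R_f + β_P × MRP = 2.03% + 1.2647 × 6.85% = 10.69%

10.69%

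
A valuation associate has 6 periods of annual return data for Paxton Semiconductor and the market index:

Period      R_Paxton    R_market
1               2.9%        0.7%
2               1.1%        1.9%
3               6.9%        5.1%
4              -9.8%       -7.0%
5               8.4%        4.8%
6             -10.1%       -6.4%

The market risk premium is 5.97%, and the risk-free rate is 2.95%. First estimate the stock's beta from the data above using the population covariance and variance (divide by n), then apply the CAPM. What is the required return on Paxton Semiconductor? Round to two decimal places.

11.83%

Mean R_i = (2.9 + 1.1 + 6.9 − 9.8 + 8.4 − 10.1) / 6 = -0.1000%
Mean R_m = (0.7 + 1.9 + 5.1 − 7.0 + 4.8 − 6.4) / 6 = -0.1500%
Σ(R_i − R̄_i)(R_m − R̄_m) = 212.7800  ⇒  Cov = 212.7800 / 6 = 35.4633
Σ(R_m − R̄_m)² = 142.9750  ⇒  Var(R_m) = 142.9750 / 6 = 23.8292
β = Cov / Var(R_m) = 35.4633 / 23.8292 = 1.4882
E(R) = R_f + β × MRP = 2.95% + 1.4882 × 5.97% = 11.83%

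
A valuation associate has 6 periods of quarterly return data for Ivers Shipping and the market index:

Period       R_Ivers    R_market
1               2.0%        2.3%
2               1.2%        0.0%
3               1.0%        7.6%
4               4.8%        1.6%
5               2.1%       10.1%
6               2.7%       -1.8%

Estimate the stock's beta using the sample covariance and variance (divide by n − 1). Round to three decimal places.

-0.088

Mean R_i = (2.0 + 1.2 + 1.0 + 4.8 + 2.1 + 2.7) / 6 = 2.3000%
Mean R_m = (2.3 + 0.0 + 7.6 + 1.6 + 10.1 − 1.8) / 6 = 3.3000%
Σ(R_i − R̄_i)(R_m − R̄_m) = -9.3100  ⇒  Cov = -9.3100 / 5 = -1.8620
Σ(R_m − R̄_m)² = 105.5200  ⇒  Var(R_m) = 105.5200 / 5 = 21.1040
β = Cov / Var(R_m) = -1.8620 / 21.1040 = -0.0882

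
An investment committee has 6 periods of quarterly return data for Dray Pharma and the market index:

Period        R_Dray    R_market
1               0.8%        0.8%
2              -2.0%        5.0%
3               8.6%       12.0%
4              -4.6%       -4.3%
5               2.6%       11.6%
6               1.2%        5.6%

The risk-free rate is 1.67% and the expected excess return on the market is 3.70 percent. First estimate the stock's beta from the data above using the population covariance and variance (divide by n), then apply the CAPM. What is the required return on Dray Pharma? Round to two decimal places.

Mean R_i = (0.8 − 2.0 + 8.6 − 4.6 + 2.6 + 1.2) / 6 = 1.1000%
Mean R_m = (0.8 + 5.0 + 12.0 − 4.3 + 11.6 + 5.6) / 6 = 5.1167%
Σ(R_i − R̄_i)(R_m − R̄_m) = 116.7300  ⇒  Cov = 116.7300 / 6 = 19.4550
Σ(R_m − R̄_m)² = 196.9683  ⇒  Var(R_m) = 196.9683 / 6 = 32.8281
β = Cov / Var(R_m) = 19.4550 / 32.8281 = 0.5926
E(R) = R_f + β × MRP = 1.67% + 0.5926 × 3.70% = 3.86%

3.86%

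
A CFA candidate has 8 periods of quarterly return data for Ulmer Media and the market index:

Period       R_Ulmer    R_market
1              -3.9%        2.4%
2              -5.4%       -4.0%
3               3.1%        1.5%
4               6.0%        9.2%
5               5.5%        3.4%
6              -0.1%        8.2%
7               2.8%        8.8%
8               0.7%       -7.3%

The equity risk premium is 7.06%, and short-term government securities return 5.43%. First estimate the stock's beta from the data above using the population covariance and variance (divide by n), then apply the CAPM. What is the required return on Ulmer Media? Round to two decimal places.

7.78%

Mean R_i = (-3.9 − 5.4 + 3.1 + 6.0 + 5.5 − 0.1 + 2.8 + 0.7) / 8 = 1.0875%
Mean R_m = (2.4 − 4.0 + 1.5 + 9.2 + 3.4 + 8.2 + 8.8 − 7.3) / 8 = 2.7750%
Σ(R_i − R̄_i)(R_m − R̄_m) = 85.3575  ⇒  Cov = 85.3575 / 8 = 10.6697
Σ(R_m − R̄_m)² = 256.5750  ⇒  Var(R_m) = 256.5750 / 8 = 32.0719
β = Cov / Var(R_m) = 10.6697 / 32.0719 = 0.3327
E(R) = R_f + β × MRP = 5.43% + 0.3327 × 7.06% = 7.78%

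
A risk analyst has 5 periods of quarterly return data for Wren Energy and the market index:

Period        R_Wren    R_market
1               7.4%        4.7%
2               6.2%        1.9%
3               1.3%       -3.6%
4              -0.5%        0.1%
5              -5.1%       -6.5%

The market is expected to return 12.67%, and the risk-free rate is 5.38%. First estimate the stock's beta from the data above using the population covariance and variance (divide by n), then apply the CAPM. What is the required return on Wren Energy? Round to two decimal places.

12.92%

Mean R_i = (7.4 + 6.2 + 1.3 − 0.5 − 5.1) / 5 = 1.8600%
Mean R_m = (4.7 + 1.9 − 3.6 + 0.1 − 6.5) / 5 = -0.6800%
Σ(R_i − R̄_i)(R_m − R̄_m) = 81.3040  ⇒  Cov = 81.3040 / 5 = 16.2608
Σ(R_m − R̄_m)² = 78.6080  ⇒  Var(R_m) = 78.6080 / 5 = 15.7216
β = Cov / Var(R_m) = 16.2608 / 15.7216 = 1.0343
MRP = 12.67% − 5.38% = 7.29%
E(R) = R_f + β × MRP = 5.38% + 1.0343 × 7.29% = 12.92%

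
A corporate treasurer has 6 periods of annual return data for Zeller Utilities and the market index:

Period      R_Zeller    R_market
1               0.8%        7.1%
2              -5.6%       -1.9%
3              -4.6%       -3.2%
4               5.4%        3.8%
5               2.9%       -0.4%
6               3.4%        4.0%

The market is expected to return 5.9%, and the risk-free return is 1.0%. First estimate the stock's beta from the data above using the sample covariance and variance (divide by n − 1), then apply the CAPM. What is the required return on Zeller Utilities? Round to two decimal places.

4.69%

Mean R_i = (0.8 − 5.6 − 4.6 + 5.4 + 2.9 + 3.4) / 6 = 0.3833%
Mean R_m = (7.1 − 1.9 − 3.2 + 3.8 − 0.4 + 4.0) / 6 = 1.5667%
Σ(R_i − R̄_i)(R_m − R̄_m) = 60.3967  ⇒  Cov = 60.3967 / 5 = 12.0793
Σ(R_m − R̄_m)² = 80.1333  ⇒  Var(R_m) = 80.1333 / 5 = 16.0267
β = Cov / Var(R_m) = 12.0793 / 16.0267 = 0.7537
MRP = 5.9% − 1.0% = 4.90%
E(R) = R_f + β × MRP = 1.0% + 0.7537 × 4.9% = 4.69%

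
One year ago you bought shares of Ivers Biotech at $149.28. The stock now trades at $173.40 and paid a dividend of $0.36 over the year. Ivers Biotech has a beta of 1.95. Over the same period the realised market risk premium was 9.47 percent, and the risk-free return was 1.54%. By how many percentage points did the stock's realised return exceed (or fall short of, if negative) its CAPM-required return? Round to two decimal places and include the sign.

-3.61%

Realised HPR = (P1 + D1 − P0) / P0 = (173.40 + 0.36 − 149.28) / 149.28 = 24.48 / 149.28 = 16.3987%
CAPM required = R_f + β·MRP = 1.54% + 1.95 × 9.47% = 20.0065%
α = realised − required = 16.3987% − 20.0065% = -3.61%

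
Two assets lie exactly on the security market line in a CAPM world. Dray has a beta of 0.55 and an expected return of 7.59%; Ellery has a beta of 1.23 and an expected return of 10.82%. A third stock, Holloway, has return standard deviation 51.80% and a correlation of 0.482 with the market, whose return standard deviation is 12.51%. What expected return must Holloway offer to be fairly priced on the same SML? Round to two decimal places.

MRP = (10.82% − 7.59%) / (1.23 − 0.55) = 4.7500%
R_f = 7.59% − 0.55 × 4.7500% = 4.9775%
β_Holloway = ρ·σ_i/σ_m = 0.482 × 51.80 / 12.51 = 1.9958
E(R_Holloway) = R_f + β × MRP = 4.9775% + 1.9958 × 4.7500% = 14.46%

14.46%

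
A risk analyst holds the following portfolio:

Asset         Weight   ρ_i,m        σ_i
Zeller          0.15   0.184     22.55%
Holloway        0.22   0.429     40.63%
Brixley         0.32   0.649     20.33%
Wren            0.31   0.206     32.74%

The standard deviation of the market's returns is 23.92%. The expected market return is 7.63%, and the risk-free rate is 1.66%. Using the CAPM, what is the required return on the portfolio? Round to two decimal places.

β_Zeller = 0.184 × 22.55% / 23.92% = 0.1735
β_Holloway = 0.429 × 40.63% / 23.92% = 0.7287
β_Brixley = 0.649 × 20.33% / 23.92% = 0.5516
β_Wren = 0.206 × 32.74% / 23.92% = 0.2820
β_P = Σ w_i β_i = 0.15×0.1735 + 0.22×0.7287 + 0.32×0.5516 + 0.31×0.2820 = 0.4503
MRP = 7.63% − 1.66% = 5.97%
E(R_P) = R_f + β_P × MRP = 1.66% + 0.4503 × 5.97% = 4.35%

4.35%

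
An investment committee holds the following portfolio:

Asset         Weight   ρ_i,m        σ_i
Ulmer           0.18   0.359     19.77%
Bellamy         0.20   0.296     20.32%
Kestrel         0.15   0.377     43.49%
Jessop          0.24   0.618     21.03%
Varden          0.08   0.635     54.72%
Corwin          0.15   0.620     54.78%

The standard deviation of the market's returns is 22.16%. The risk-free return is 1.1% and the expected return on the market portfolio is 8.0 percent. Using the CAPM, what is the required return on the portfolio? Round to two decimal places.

6.06%

β_Ulmer = 0.359 × 19.77% / 22.16% = 0.3203
β_Bellamy = 0.296 × 20.32% / 22.16% = 0.2714
β_Kestrel = 0.377 × 43.49% / 22.16% = 0.7399
β_Jessop = 0.618 × 21.03% / 22.16% = 0.5865
β_Varden = 0.635 × 54.72% / 22.16% = 1.5680
β_Corwin = 0.620 × 54.78% / 22.16% = 1.5327
β_P = Σ w_i β_i = 0.18×0.3203 + 0.20×0.2714 + 0.15×0.7399 + 0.24×0.5865 + 0.08×1.5680 + 0.15×1.5327 = 0.7190
MRP = 8.0% − 1.1% = 6.90%
E(R_P) = R_f + β_P × MRP = 1.1% + 0.7190 × 6.9% = 6.06%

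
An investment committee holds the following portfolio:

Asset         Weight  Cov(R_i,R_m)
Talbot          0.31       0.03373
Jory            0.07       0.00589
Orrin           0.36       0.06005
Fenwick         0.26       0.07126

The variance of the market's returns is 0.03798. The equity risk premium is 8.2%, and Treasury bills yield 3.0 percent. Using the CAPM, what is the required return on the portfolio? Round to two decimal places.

14.01%

β_Talbot = 0.03373 / 0.03798 = 0.8881
β_Jory = 0.00589 / 0.03798 = 0.1551
β_Orrin = 0.06005 / 0.03798 = 1.5811
β_Fenwick = 0.07126 / 0.03798 = 1.8763
β_P = Σ w_i β_i = 0.31×0.8881 + 0.07×0.1551 + 0.36×1.5811 + 0.26×1.8763 = 1.3432
E(R_P) = R_f + β_P × MRP = 3.0% + 1.3432 × 8.2% = 14.01%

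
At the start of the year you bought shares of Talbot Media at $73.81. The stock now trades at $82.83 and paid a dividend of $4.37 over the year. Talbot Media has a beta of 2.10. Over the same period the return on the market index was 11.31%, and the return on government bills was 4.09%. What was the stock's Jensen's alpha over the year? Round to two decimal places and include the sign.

Realised HPR = (P1 + D1 − P0) / P0 = (82.83 + 4.37 − 73.81) / 73.81 = 13.39 / 73.81 = 18.1412%
MRP = 11.31% − 4.09% = 7.22%
CAPM required = R_f + β·MRP = 4.09% + 2.10 × 7.22% = 19.2520%
α = realised − required = 18.1412% − 19.2520% = -1.11%

-1.11%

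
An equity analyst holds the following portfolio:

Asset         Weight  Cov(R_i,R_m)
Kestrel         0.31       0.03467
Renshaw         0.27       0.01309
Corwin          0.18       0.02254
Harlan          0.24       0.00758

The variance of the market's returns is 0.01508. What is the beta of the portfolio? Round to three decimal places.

1.337

β_Kestrel = 0.03467 / 0.01508 = 2.2991
β_Renshaw = 0.01309 / 0.01508 = 0.8680
β_Corwin = 0.02254 / 0.01508 = 1.4947
β_Harlan = 0.00758 / 0.01508 = 0.5027
β_P = Σ w_i β_i = 0.31×2.2991 + 0.27×0.8680 + 0.18×1.4947 + 0.24×0.5027 = 1.3368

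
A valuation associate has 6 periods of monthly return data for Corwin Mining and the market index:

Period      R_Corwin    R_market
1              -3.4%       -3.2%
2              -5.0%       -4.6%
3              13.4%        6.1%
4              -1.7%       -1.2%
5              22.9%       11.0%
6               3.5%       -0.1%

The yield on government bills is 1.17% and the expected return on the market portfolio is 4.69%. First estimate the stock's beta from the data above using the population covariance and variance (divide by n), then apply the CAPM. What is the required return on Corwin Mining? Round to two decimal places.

7.60%

Mean R_i = (-3.4 − 5.0 + 13.4 − 1.7 + 22.9 + 3.5) / 6 = 4.9500%
Mean R_m = (-3.2 − 4.6 + 6.1 − 1.2 + 11.0 − 0.1) / 6 = 1.3333%
Σ(R_i − R̄_i)(R_m − R̄_m) = 329.6100  ⇒  Cov = 329.6100 / 6 = 54.9350
Σ(R_m − R̄_m)² = 180.3933  ⇒  Var(R_m) = 180.3933 / 6 = 30.0656
β = Cov / Var(R_m) = 54.9350 / 30.0656 = 1.8272
MRP = 4.69% − 1.17% = 3.52%
E(R) = R_f + β × MRP = 1.17% + 1.8272 × 3.52% = 7.60%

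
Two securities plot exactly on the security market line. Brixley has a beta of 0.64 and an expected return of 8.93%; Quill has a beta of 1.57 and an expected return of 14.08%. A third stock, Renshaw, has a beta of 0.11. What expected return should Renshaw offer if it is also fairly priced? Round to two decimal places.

MRP (SML slope) = (14.08% − 8.93%) / (1.57 − 0.64) = 5.15% / 0.93 = 5.5376%
R_f (intercept) = 8.93% − 0.64 × 5.5376% = 5.3859%
E(R_Renshaw) = R_f + β × MRP = 5.3859% + 0.11 × 5.5376% = 6.00%

6.00%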